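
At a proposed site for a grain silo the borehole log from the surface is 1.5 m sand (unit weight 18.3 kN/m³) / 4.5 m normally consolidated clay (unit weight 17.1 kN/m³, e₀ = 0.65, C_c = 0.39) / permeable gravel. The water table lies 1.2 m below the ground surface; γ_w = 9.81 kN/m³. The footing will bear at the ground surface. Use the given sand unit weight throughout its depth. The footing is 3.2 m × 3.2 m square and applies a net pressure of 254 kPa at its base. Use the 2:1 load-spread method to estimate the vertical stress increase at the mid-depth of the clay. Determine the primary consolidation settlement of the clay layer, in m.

Mid-depth of clay below the ground surface: z = 1.5 + 4.5/2 = 3.75 m.
Total vertical stress at mid-clay: σ_v = 18.3×1.5 + 17.1×2.25 = 65.925 kPa.
Pore pressure: u = 9.81×(3.75 − 1.2) = 25.015 kPa.
Initial effective stress: σ'_0 = σ_v − u = 65.925 − 25.015 = 40.91 kPa.
Stress increase at mid-clay by the 2:1 spreading method:
Δσ = qBL/((B+z)(L+z)) = 254×3.2×3.2/((3.2+3.75)(3.2+3.75)) = 53.847 kPa
Final effective stress: σ'_f = σ'_0 + Δσ = 40.91 + 53.847 = 94.757 kPa.
Normally consolidated clay, so the full stress increment lies on the virgin compression line:
S_c = C_c·H/(1+e₀)·log₁₀(σ'_f/σ'_0) = 0.39×4.5/(1+0.65)×log₁₀(94.757/40.91)
    = 1.0636 × 0.36478 = 0.388 m

S_c ≈ 0.388 m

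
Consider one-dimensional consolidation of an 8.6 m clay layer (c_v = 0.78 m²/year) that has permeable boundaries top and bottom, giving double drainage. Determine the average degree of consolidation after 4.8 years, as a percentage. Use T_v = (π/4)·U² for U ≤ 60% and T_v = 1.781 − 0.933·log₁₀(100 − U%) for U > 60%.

Drainage path length: H_d = H/2 = 4.3 m (double drainage).
T_v = c_v·t/H_d² = 0.78×4.8/4.3² = 0.20249.
T_v = 0.20249 corresponds to the U ≤ 60% branch:
U = √(4T_v/π) = 0.5078

U ≈ 50.8 %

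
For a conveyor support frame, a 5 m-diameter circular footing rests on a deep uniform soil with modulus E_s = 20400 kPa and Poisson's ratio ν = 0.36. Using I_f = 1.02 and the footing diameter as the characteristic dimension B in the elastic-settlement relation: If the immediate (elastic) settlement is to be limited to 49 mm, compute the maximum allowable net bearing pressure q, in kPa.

S_e = q·B·(1−ν²)/E_s · I_f  ⇒  q = S_e·E_s / (B·(1−ν²)·I_f).
q = 0.049 × 20400 / (5 × 0.8704 × 1.02) = 225.2 kPa

q ≈ 225 kPa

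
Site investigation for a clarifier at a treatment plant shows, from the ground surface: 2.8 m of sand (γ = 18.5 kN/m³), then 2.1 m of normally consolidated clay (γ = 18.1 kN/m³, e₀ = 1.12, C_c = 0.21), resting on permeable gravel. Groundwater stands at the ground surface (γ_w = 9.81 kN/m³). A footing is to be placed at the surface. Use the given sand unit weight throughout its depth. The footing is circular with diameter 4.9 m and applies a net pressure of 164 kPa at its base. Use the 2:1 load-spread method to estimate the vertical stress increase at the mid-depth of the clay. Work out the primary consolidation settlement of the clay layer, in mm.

Mid-depth of clay below the ground surface: z = 2.8 + 2.1/2 = 3.85 m.
Total vertical stress at mid-clay: σ_v = 18.5×2.8 + 18.1×1.05 = 70.805 kPa.
Pore pressure: u = 9.81×(3.85 − 0) = 37.769 kPa.
Initial effective stress: σ'_0 = σ_v − u = 70.805 − 37.769 = 33.036 kPa.
Stress increase at mid-clay by the 2:1 spreading method:
Δσ ≈ qD²/(D+z)² = 164×4.9²/(4.9+3.85)² = 51.43 kPa
Final effective stress: σ'_f = σ'_0 + Δσ = 33.036 + 51.43 = 84.466 kPa.
Normally consolidated clay, so the full stress increment lies on the virgin compression line:
S_c = C_c·H/(1+e₀)·log₁₀(σ'_f/σ'_0) = 0.21×2.1/(1+1.12)×log₁₀(84.466/33.036)
    = 0.20802 × 0.40769 = 0.08481 m

S_c ≈ 84.8 mm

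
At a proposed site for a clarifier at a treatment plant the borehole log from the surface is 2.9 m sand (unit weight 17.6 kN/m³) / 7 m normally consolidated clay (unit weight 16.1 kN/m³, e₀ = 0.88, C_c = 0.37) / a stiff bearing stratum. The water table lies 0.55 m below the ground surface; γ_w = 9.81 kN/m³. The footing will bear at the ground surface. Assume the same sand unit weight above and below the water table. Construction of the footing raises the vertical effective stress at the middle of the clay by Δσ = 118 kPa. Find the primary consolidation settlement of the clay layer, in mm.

Mid-depth of clay below the ground surface: z = 2.9 + 7/2 = 6.4 m.
Total vertical stress at mid-clay: σ_v = 17.6×2.9 + 16.1×3.5 = 107.39 kPa.
Pore pressure: u = 9.81×(6.4 − 0.55) = 57.389 kPa.
Initial effective stress: σ'_0 = σ_v − u = 107.39 − 57.389 = 50.001 kPa.
Final effective stress: σ'_f = σ'_0 + Δσ = 50.001 + 118 = 168 kPa.
Normally consolidated clay, so the full stress increment lies on the virgin compression line:
S_c = C_c·H/(1+e₀)·log₁₀(σ'_f/σ'_0) = 0.37×7/(1+0.88)×log₁₀(168/50.001)
    = 1.3777 × 0.52633 = 0.7251 m

S_c ≈ 725 mm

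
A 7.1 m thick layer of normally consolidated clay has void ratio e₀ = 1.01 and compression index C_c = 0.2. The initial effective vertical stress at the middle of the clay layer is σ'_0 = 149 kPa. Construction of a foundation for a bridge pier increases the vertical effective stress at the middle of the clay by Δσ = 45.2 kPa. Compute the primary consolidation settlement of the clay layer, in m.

Final effective stress: σ'_f = σ'_0 + Δσ = 149 + 45.2 = 194.2 kPa.
Normally consolidated clay, so the full stress increment lies on the virgin compression line:
S_c = C_c·H/(1+e₀)·log₁₀(σ'_f/σ'_0) = 0.2×7.1/(1+1.01)×log₁₀(194.2/149)
    = 0.70647 × 0.11506 = 0.08129 m

S_c ≈ 0.0813 m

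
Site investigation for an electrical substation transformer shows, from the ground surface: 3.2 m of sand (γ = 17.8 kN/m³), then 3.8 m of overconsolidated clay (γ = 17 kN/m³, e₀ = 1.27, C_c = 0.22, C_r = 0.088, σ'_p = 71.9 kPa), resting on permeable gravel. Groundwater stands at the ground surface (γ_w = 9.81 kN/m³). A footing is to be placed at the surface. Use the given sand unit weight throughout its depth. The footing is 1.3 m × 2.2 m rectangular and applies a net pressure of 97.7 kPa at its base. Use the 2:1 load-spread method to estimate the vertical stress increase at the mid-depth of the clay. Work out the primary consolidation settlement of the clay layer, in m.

Mid-depth of clay below the ground surface: z = 3.2 + 3.8/2 = 5.1 m.
Total vertical stress at mid-clay: σ_v = 17.8×3.2 + 17×1.9 = 89.26 kPa.
Pore pressure: u = 9.81×(5.1 − 0) = 50.031 kPa.
Initial effective stress: σ'_0 = σ_v − u = 89.26 − 50.031 = 39.229 kPa.
Stress increase at mid-clay by the 2:1 spreading method:
Δσ = qBL/((B+z)(L+z)) = 97.7×1.3×2.2/((1.3+5.1)(2.2+5.1)) = 5.9808 kPa
Final effective stress: σ'_f = 39.229 + 5.9808 = 45.21 kPa.
σ'_f = 45.21 ≤ σ'_p = 71.9 kPa, so the clay remains overconsolidated and only the recompression index applies:
S_c = C_r·H/(1+e₀)·log₁₀(σ'_f/σ'_0) = 0.088×3.8/2.27×log₁₀(45.21/39.229)
    = 0.14731 × 0.061627 = 0.009078 m

S_c ≈ 0.00908 m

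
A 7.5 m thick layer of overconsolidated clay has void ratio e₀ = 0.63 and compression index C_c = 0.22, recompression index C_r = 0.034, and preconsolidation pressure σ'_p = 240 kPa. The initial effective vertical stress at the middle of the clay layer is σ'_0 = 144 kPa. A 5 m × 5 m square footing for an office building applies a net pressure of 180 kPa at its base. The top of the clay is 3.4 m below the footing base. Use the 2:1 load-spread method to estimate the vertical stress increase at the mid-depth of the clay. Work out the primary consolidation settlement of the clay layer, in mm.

Mid-depth of clay below the footing base: z = 3.4 + 7.5/2 = 7.15 m.
Stress increase at mid-clay by the 2:1 spreading method:
Δσ = qBL/((B+z)(L+z)) = 180×5×5/((5+7.15)(5+7.15)) = 30.483 kPa
Final effective stress: σ'_f = 144 + 30.483 = 174.48 kPa.
σ'_f = 174.48 ≤ σ'_p = 240 kPa, so the clay remains overconsolidated and only the recompression index applies:
S_c = C_r·H/(1+e₀)·log₁₀(σ'_f/σ'_0) = 0.034×7.5/1.63×log₁₀(174.48/144)
    = 0.15644 × 0.083383 = 0.01304 m

S_c ≈ 13 mm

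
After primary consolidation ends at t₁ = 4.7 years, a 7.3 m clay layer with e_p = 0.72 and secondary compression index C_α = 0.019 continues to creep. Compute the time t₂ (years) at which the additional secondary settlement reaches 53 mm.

t₂ ≈ 21.3 years

S_s = C_α·H/(1+e_p)·log₁₀(t₂/t₁) ⇒ log₁₀(t₂/t₁) = S_s·(1+e_p)/(C_α·H).
log₁₀(t₂/t₁) = 0.053 × (1+0.72) / (0.019×7.3) = 0.6572
t₂ = t₁ × 10^0.6572 = 4.7 × 4.542 = 21.35 years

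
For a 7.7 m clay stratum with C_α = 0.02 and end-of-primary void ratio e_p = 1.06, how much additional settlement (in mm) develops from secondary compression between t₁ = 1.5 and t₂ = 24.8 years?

S_s ≈ 91.1 mm

Secondary compression: S_s = C_α·H/(1+e_p)·log₁₀(t₂/t₁)
S_s = 0.02×7.7/(1+1.06)×log₁₀(24.8/1.5)
    = 0.07476 × 1.218 = 0.09108 m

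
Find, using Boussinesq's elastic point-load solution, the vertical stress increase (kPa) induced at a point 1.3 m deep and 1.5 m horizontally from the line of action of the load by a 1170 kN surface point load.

Δσ_z ≈ 39.8 kPa

Boussinesq vertical stress below a point load on an elastic half-space:
Δσ_z = 3P/(2πz²) · [1 + (r/z)²]^(−5/2)
r/z = 1.5/1.3 = 1.1538; [1+(r/z)²]^(−5/2) = 0.1205.
Δσ_z = 3×1170/(2π×1.3²) × 0.1205 = 330.55 × 0.1205 = 39.83 kPa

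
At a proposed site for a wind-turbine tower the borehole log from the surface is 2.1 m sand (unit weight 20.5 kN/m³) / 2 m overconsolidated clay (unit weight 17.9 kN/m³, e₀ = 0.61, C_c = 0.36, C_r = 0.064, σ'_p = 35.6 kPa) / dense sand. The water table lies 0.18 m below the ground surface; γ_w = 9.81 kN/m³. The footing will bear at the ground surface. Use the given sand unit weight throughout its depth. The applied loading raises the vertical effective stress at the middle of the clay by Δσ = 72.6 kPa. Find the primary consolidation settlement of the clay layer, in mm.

Mid-depth of clay below the ground surface: z = 2.1 + 2/2 = 3.1 m.
Total vertical stress at mid-clay: σ_v = 20.5×2.1 + 17.9×1 = 60.95 kPa.
Pore pressure: u = 9.81×(3.1 − 0.18) = 28.645 kPa.
Initial effective stress: σ'_0 = σ_v − u = 60.95 − 28.645 = 32.305 kPa.
Final effective stress: σ'_f = 32.305 + 72.6 = 104.91 kPa.
σ'_f = 104.91 > σ'_p = 35.6 kPa, so the stress path crosses the preconsolidation pressure — recompression up to σ'_p, then virgin compression beyond:
S_c = H/(1+e₀)·[C_r·log₁₀(σ'_p/σ'_0) + C_c·log₁₀(σ'_f/σ'_p)]
    = 2/1.61 × [0.064×log₁₀(35.6/32.305) + 0.36×log₁₀(104.91/35.6)]
    = 1.2422 × [0.0026995 + 0.16897] = 0.2132 m

S_c ≈ 213 mm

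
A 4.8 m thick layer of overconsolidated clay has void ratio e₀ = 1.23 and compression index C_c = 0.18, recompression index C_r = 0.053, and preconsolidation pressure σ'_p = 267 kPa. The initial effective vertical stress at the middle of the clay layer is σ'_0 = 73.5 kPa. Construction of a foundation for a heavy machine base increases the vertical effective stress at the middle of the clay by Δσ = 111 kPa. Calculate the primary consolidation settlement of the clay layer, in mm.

Final effective stress: σ'_f = 73.5 + 111 = 184.5 kPa.
σ'_f = 184.5 ≤ σ'_p = 267 kPa, so the clay remains overconsolidated and only the recompression index applies:
S_c = C_r·H/(1+e₀)·log₁₀(σ'_f/σ'_0) = 0.053×4.8/2.23×log₁₀(184.5/73.5)
    = 0.11408 × 0.39971 = 0.0456 m

S_c ≈ 45.6 mm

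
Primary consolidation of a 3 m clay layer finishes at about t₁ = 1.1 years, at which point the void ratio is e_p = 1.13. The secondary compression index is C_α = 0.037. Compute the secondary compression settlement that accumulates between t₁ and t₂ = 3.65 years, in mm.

S_s ≈ 27.1 mm

Secondary compression: S_s = C_α·H/(1+e_p)·log₁₀(t₂/t₁)
S_s = 0.037×3/(1+1.13)×log₁₀(3.65/1.1)
    = 0.05211 × 0.5209 = 0.02715 m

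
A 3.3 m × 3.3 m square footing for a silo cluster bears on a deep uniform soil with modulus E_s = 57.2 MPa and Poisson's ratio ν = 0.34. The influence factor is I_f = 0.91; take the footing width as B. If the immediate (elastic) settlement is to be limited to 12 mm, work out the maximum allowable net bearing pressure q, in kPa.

E_s = 57.2 MPa = 57200 kPa.
S_e = q·B·(1−ν²)/E_s · I_f  ⇒  q = S_e·E_s / (B·(1−ν²)·I_f).
q = 0.012 × 57200 / (3.3 × 0.8844 × 0.91) = 258.4 kPa

q ≈ 258 kPa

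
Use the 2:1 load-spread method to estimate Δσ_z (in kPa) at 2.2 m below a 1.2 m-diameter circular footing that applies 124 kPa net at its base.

By the 2:1 method the load spreads at 1 horizontal : 2 vertical, so at depth z the loaded area has grown by z in each plan dimension:
Δσ ≈ qD²/(D+z)² = 124×1.2²/(1.2+2.2)² = 15.446 kPa

Δσ_z ≈ 15.4 kPa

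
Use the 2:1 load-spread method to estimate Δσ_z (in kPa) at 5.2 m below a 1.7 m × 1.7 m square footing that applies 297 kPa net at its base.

By the 2:1 method the load spreads at 1 horizontal : 2 vertical, so at depth z the loaded area has grown by z in each plan dimension:
Δσ = qBL/((B+z)(L+z)) = 297×1.7×1.7/((1.7+5.2)(1.7+5.2)) = 18.028 kPa

Δσ_z ≈ 18 kPa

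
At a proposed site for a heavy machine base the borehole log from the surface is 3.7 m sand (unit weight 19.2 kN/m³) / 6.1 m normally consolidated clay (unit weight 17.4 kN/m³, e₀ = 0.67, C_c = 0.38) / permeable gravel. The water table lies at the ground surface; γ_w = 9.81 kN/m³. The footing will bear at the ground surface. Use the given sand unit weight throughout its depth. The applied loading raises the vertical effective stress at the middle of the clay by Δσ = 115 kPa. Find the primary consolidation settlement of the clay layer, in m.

S_c ≈ 0.66 m

Mid-depth of clay below the ground surface: z = 3.7 + 6.1/2 = 6.75 m.
Total vertical stress at mid-clay: σ_v = 19.2×3.7 + 17.4×3.05 = 124.11 kPa.
Pore pressure: u = 9.81×(6.75 − 0) = 66.218 kPa.
Initial effective stress: σ'_0 = σ_v − u = 124.11 − 66.218 = 57.892 kPa.
Final effective stress: σ'_f = σ'_0 + Δσ = 57.892 + 115 = 172.89 kPa.
Normally consolidated clay, so the full stress increment lies on the virgin compression line:
S_c = C_c·H/(1+e₀)·log₁₀(σ'_f/σ'_0) = 0.38×6.1/(1+0.67)×log₁₀(172.89/57.892)
    = 1.388 × 0.47515 = 0.6595 m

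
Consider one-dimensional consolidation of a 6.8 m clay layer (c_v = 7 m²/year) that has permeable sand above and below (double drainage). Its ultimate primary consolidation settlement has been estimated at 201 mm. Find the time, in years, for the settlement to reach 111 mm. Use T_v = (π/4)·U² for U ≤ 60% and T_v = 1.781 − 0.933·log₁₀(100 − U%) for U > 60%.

t ≈ 0.396 years

Drainage path length: H_d = H/2 = 3.4 m (double drainage).
U = S(t)/S_ult = 111/201 = 0.5522.
U ≤ 60%: T_v = (π/4)·U² = (π/4)×0.55224² = 0.23952.
t = T_v·H_d²/c_v = 0.23952×3.4²/7 = 0.3956 years.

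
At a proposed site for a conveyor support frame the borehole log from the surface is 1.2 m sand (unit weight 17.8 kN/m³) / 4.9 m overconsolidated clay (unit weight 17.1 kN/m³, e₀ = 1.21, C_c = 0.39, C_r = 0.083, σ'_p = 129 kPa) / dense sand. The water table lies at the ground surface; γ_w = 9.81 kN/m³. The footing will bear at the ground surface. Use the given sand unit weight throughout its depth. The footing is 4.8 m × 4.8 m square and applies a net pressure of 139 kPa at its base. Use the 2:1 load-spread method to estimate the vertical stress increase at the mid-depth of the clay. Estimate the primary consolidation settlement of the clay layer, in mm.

Mid-depth of clay below the ground surface: z = 1.2 + 4.9/2 = 3.65 m.
Total vertical stress at mid-clay: σ_v = 17.8×1.2 + 17.1×2.45 = 63.255 kPa.
Pore pressure: u = 9.81×(3.65 − 0) = 35.806 kPa.
Initial effective stress: σ'_0 = σ_v − u = 63.255 − 35.806 = 27.449 kPa.
Stress increase at mid-clay by the 2:1 spreading method:
Δσ = qBL/((B+z)(L+z)) = 139×4.8×4.8/((4.8+3.65)(4.8+3.65)) = 44.852 kPa
Final effective stress: σ'_f = 27.449 + 44.852 = 72.301 kPa.
σ'_f = 72.301 ≤ σ'_p = 129 kPa, so the clay remains overconsolidated and only the recompression index applies:
S_c = C_r·H/(1+e₀)·log₁₀(σ'_f/σ'_0) = 0.083×4.9/2.21×log₁₀(72.301/27.449)
    = 0.18403 × 0.42062 = 0.07741 m

S_c ≈ 77.4 mm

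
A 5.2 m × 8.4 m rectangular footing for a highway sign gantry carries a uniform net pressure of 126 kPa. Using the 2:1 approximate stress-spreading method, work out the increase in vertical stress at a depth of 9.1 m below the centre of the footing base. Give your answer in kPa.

Δσ_z ≈ 22 kPa

By the 2:1 method the load spreads at 1 horizontal : 2 vertical, so at depth z the loaded area has grown by z in each plan dimension:
Δσ = qBL/((B+z)(L+z)) = 126×5.2×8.4/((5.2+9.1)(8.4+9.1)) = 21.993 kPa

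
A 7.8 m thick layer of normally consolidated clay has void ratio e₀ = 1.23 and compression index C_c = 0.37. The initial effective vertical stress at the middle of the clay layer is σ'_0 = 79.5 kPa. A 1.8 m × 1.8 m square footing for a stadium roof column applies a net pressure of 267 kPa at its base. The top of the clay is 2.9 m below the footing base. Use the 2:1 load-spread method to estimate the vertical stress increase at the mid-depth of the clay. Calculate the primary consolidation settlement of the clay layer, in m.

Mid-depth of clay below the footing base: z = 2.9 + 7.8/2 = 6.8 m.
Stress increase at mid-clay by the 2:1 spreading method:
Δσ = qBL/((B+z)(L+z)) = 267×1.8×1.8/((1.8+6.8)(1.8+6.8)) = 11.697 kPa
Final effective stress: σ'_f = σ'_0 + Δσ = 79.5 + 11.697 = 91.197 kPa.
Normally consolidated clay, so the full stress increment lies on the virgin compression line:
S_c = C_c·H/(1+e₀)·log₁₀(σ'_f/σ'_0) = 0.37×7.8/(1+1.23)×log₁₀(91.197/79.5)
    = 1.2942 × 0.059613 = 0.07715 m

S_c ≈ 0.0772 m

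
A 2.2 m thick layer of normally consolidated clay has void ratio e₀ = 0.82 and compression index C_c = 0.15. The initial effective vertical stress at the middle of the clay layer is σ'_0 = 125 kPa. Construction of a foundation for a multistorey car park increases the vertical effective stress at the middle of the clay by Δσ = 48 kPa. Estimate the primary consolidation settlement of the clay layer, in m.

S_c ≈ 0.0256 m

Final effective stress: σ'_f = σ'_0 + Δσ = 125 + 48 = 173 kPa.
Normally consolidated clay, so the full stress increment lies on the virgin compression line:
S_c = C_c·H/(1+e₀)·log₁₀(σ'_f/σ'_0) = 0.15×2.2/(1+0.82)×log₁₀(173/125)
    = 0.18132 × 0.14114 = 0.02559 m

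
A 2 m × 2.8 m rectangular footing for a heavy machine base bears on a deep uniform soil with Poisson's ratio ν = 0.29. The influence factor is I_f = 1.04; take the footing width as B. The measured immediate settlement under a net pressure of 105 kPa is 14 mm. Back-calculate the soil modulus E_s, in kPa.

S_e = q·B·(1−ν²)/E_s · I_f  ⇒  E_s = q·B·(1−ν²)·I_f / S_e.
E_s = 105 × 2 × 0.9159 × 1.04 / 0.014 = 14290 kPa

E_s ≈ 14300 kPa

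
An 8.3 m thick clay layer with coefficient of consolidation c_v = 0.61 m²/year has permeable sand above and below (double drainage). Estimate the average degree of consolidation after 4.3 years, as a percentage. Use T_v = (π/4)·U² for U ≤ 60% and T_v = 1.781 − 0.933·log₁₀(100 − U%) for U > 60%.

Drainage path length: H_d = H/2 = 4.15 m (double drainage).
T_v = c_v·t/H_d² = 0.61×4.3/4.15² = 0.1523.
T_v = 0.1523 corresponds to the U ≤ 60% branch:
U = √(4T_v/π) = 0.4404

U ≈ 44 %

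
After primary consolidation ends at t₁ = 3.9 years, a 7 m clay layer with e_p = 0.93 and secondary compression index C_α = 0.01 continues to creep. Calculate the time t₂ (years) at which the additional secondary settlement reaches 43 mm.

S_s = C_α·H/(1+e_p)·log₁₀(t₂/t₁) ⇒ log₁₀(t₂/t₁) = S_s·(1+e_p)/(C_α·H).
log₁₀(t₂/t₁) = 0.043 × (1+0.93) / (0.01×7) = 1.186
t₂ = t₁ × 10^1.186 = 3.9 × 15.33 = 59.79 years

t₂ ≈ 59.8 years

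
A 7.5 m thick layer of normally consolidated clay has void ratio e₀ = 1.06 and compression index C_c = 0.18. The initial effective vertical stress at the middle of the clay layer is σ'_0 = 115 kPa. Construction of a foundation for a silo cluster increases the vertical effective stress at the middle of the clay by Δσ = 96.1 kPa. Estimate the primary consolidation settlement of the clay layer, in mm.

S_c ≈ 173 mm

Final effective stress: σ'_f = σ'_0 + Δσ = 115 + 96.1 = 211.1 kPa.
Normally consolidated clay, so the full stress increment lies on the virgin compression line:
S_c = C_c·H/(1+e₀)·log₁₀(σ'_f/σ'_0) = 0.18×7.5/(1+1.06)×log₁₀(211.1/115)
    = 0.65534 × 0.26379 = 0.1729 m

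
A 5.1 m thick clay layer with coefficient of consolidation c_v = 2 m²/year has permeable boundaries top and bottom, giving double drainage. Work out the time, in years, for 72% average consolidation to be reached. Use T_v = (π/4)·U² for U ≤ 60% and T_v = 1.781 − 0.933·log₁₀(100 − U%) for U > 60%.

Drainage path length: H_d = H/2 = 2.55 m (double drainage).
U > 60%: T_v = 1.781 − 0.933·log₁₀(100 − 72) = 0.4308.
t = T_v·H_d²/c_v = 0.4308×2.55²/2 = 1.401 years.

t ≈ 1.4 years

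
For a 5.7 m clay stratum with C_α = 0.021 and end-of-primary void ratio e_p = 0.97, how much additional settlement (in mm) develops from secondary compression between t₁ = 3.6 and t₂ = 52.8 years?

S_s ≈ 70.9 mm

Secondary compression: S_s = C_α·H/(1+e_p)·log₁₀(t₂/t₁)
S_s = 0.021×5.7/(1+0.97)×log₁₀(52.8/3.6)
    = 0.06076 × 1.166 = 0.07087 m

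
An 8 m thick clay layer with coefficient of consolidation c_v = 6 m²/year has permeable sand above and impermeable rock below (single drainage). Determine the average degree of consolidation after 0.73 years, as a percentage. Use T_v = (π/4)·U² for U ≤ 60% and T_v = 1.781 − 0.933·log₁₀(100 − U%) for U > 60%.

Drainage path length: H_d = H = 8 m (single drainage).
T_v = c_v·t/H_d² = 6×0.73/8² = 0.068437.
T_v = 0.068437 corresponds to the U ≤ 60% branch:
U = √(4T_v/π) = 0.2952

U ≈ 29.5 %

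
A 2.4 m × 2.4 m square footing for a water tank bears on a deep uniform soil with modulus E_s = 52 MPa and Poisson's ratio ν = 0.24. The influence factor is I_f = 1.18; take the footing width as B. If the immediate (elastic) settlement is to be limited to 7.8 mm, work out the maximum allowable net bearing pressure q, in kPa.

q ≈ 152 kPa

E_s = 52 MPa = 52000 kPa.
S_e = q·B·(1−ν²)/E_s · I_f  ⇒  q = S_e·E_s / (B·(1−ν²)·I_f).
q = 0.0078 × 52000 / (2.4 × 0.9424 × 1.18) = 152 kPa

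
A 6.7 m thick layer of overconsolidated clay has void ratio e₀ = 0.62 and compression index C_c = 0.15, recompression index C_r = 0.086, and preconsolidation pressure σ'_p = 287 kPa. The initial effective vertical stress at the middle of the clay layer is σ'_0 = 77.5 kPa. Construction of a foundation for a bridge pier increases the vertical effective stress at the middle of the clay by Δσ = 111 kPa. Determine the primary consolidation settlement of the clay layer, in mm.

Final effective stress: σ'_f = 77.5 + 111 = 188.5 kPa.
σ'_f = 188.5 ≤ σ'_p = 287 kPa, so the clay remains overconsolidated and only the recompression index applies:
S_c = C_r·H/(1+e₀)·log₁₀(σ'_f/σ'_0) = 0.086×6.7/1.62×log₁₀(188.5/77.5)
    = 0.35568 × 0.38601 = 0.1373 m

S_c ≈ 137 mm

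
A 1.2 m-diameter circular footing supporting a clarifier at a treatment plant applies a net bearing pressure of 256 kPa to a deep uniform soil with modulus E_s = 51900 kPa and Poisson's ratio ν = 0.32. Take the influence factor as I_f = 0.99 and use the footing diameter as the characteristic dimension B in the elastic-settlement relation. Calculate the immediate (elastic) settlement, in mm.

S_e ≈ 5.26 mm

Immediate (elastic) settlement: S_e = q·B·(1−ν²)/E_s · I_f.
S_e = 256 × 1.2 × (1 − 0.32²) / 51900 × 0.99
    = 256 × 1.2 × 0.8976 / 51900 × 0.99
    = 0.00526 m = 5.26 mm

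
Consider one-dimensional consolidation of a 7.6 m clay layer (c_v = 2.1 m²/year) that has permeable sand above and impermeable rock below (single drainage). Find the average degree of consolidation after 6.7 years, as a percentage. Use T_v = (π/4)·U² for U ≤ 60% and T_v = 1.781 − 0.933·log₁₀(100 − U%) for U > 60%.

Drainage path length: H_d = H = 7.6 m (single drainage).
T_v = c_v·t/H_d² = 2.1×6.7/7.6² = 0.24359.
T_v = 0.24359 corresponds to the U ≤ 60% branch:
U = √(4T_v/π) = 0.5569

U ≈ 55.7 %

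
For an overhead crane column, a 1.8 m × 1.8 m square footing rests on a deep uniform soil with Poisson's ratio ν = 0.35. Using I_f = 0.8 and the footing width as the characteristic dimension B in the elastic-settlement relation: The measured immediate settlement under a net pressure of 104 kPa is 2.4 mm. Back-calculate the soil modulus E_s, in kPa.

S_e = q·B·(1−ν²)/E_s · I_f  ⇒  E_s = q·B·(1−ν²)·I_f / S_e.
E_s = 104 × 1.8 × 0.8775 × 0.8 / 0.0024 = 54760 kPa

E_s ≈ 54800 kPa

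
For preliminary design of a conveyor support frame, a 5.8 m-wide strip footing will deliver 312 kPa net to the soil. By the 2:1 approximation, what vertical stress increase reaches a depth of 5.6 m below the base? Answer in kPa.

By the 2:1 method the load spreads at 1 horizontal : 2 vertical, so at depth z the loaded area has grown by z in each plan dimension:
Δσ = qB/(B+z) = 312×5.8/(5.8+5.6) = 158.74 kPa

Δσ_z ≈ 159 kPa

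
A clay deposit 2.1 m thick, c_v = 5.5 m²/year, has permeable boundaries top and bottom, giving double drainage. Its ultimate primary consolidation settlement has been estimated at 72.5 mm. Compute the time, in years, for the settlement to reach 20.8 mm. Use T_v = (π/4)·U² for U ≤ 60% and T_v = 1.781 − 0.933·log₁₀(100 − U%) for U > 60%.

t ≈ 0.013 years

Drainage path length: H_d = H/2 = 1.05 m (double drainage).
U = S(t)/S_ult = 20.8/72.5 = 0.2869.
U ≤ 60%: T_v = (π/4)·U² = (π/4)×0.2869² = 0.064646.
t = T_v·H_d²/c_v = 0.064646×1.05²/5.5 = 0.01296 years.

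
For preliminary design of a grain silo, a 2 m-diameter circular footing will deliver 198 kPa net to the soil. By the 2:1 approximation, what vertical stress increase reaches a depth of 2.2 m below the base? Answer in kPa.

By the 2:1 method the load spreads at 1 horizontal : 2 vertical, so at depth z the loaded area has grown by z in each plan dimension:
Δσ ≈ qD²/(D+z)² = 198×2²/(2+2.2)² = 44.898 kPa

Δσ_z ≈ 44.9 kPa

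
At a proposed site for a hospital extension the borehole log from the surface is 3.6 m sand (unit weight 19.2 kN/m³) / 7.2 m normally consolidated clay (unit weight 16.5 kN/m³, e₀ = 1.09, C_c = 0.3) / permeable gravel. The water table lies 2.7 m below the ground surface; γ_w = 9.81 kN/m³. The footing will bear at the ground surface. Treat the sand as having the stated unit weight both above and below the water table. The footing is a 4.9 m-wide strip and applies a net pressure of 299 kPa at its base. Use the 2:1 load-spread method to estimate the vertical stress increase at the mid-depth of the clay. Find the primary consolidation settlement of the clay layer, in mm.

Mid-depth of clay below the ground surface: z = 3.6 + 7.2/2 = 7.2 m.
Total vertical stress at mid-clay: σ_v = 19.2×3.6 + 16.5×3.6 = 128.52 kPa.
Pore pressure: u = 9.81×(7.2 − 2.7) = 44.145 kPa.
Initial effective stress: σ'_0 = σ_v − u = 128.52 − 44.145 = 84.375 kPa.
Stress increase at mid-clay by the 2:1 spreading method:
Δσ = qB/(B+z) = 299×4.9/(4.9+7.2) = 121.08 kPa
Final effective stress: σ'_f = σ'_0 + Δσ = 84.375 + 121.08 = 205.45 kPa.
Normally consolidated clay, so the full stress increment lies on the virgin compression line:
S_c = C_c·H/(1+e₀)·log₁₀(σ'_f/σ'_0) = 0.3×7.2/(1+1.09)×log₁₀(205.45/84.375)
    = 1.0335 × 0.38649 = 0.3994 m

S_c ≈ 399 mm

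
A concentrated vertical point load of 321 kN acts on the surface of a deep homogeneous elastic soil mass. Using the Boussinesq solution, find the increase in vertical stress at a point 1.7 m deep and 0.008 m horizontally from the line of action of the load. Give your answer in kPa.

Boussinesq vertical stress below a point load on an elastic half-space:
Δσ_z = 3P/(2πz²) · [1 + (r/z)²]^(−5/2)
r/z = 0.008/1.7 = 0.0047059; [1+(r/z)²]^(−5/2) = 0.99994.
Δσ_z = 3×321/(2π×1.7²) × 0.99994 = 53.033 × 0.99994 = 53.03 kPa

Δσ_z ≈ 53 kPa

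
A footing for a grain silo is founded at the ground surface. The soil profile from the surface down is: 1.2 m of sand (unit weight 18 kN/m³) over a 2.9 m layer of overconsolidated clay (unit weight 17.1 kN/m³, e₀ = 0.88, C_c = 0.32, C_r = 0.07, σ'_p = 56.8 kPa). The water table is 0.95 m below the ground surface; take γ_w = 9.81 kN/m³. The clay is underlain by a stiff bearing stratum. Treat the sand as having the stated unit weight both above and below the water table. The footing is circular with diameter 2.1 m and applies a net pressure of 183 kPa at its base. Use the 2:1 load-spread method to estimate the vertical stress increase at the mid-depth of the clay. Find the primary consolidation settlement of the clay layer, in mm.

S_c ≈ 60.9 mm

Mid-depth of clay below the ground surface: z = 1.2 + 2.9/2 = 2.65 m.
Total vertical stress at mid-clay: σ_v = 18×1.2 + 17.1×1.45 = 46.395 kPa.
Pore pressure: u = 9.81×(2.65 − 0.95) = 16.677 kPa.
Initial effective stress: σ'_0 = σ_v − u = 46.395 − 16.677 = 29.718 kPa.
Stress increase at mid-clay by the 2:1 spreading method:
Δσ ≈ qD²/(D+z)² = 183×2.1²/(2.1+2.65)² = 35.769 kPa
Final effective stress: σ'_f = 29.718 + 35.769 = 65.487 kPa.
σ'_f = 65.487 > σ'_p = 56.8 kPa, so the stress path crosses the preconsolidation pressure — recompression up to σ'_p, then virgin compression beyond:
S_c = H/(1+e₀)·[C_r·log₁₀(σ'_p/σ'_0) + C_c·log₁₀(σ'_f/σ'_p)]
    = 2.9/1.88 × [0.07×log₁₀(56.8/29.718) + 0.32×log₁₀(65.487/56.8)]
    = 1.5426 × [0.019693 + 0.019778] = 0.06089 m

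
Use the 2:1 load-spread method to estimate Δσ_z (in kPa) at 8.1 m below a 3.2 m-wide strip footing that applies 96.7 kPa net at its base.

By the 2:1 method the load spreads at 1 horizontal : 2 vertical, so at depth z the loaded area has grown by z in each plan dimension:
Δσ = qB/(B+z) = 96.7×3.2/(3.2+8.1) = 27.384 kPa

Δσ_z ≈ 27.4 kPa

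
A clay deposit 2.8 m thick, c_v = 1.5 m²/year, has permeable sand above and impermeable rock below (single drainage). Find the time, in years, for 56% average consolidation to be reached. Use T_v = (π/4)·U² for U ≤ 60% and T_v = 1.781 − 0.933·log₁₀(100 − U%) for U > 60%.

t ≈ 1.29 years

Drainage path length: H_d = H = 2.8 m (single drainage).
U ≤ 60%: T_v = (π/4)·U² = (π/4)×0.56² = 0.2463.
t = T_v·H_d²/c_v = 0.2463×2.8²/1.5 = 1.287 years.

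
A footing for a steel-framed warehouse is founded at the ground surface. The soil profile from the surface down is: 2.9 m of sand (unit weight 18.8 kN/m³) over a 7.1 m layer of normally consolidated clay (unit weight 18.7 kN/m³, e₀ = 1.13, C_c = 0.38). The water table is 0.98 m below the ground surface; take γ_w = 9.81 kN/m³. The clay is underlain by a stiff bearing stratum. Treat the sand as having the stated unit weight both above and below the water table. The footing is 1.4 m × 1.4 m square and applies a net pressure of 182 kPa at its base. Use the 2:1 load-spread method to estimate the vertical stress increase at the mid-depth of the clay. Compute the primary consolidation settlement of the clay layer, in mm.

S_c ≈ 45.4 mm

Mid-depth of clay below the ground surface: z = 2.9 + 7.1/2 = 6.45 m.
Total vertical stress at mid-clay: σ_v = 18.8×2.9 + 18.7×3.55 = 120.91 kPa.
Pore pressure: u = 9.81×(6.45 − 0.98) = 53.661 kPa.
Initial effective stress: σ'_0 = σ_v − u = 120.91 − 53.661 = 67.249 kPa.
Stress increase at mid-clay by the 2:1 spreading method:
Δσ = qBL/((B+z)(L+z)) = 182×1.4×1.4/((1.4+6.45)(1.4+6.45)) = 5.7888 kPa
Final effective stress: σ'_f = σ'_0 + Δσ = 67.249 + 5.7888 = 73.038 kPa.
Normally consolidated clay, so the full stress increment lies on the virgin compression line:
S_c = C_c·H/(1+e₀)·log₁₀(σ'_f/σ'_0) = 0.38×7.1/(1+1.13)×log₁₀(73.038/67.249)
    = 1.2667 × 0.035863 = 0.04543 m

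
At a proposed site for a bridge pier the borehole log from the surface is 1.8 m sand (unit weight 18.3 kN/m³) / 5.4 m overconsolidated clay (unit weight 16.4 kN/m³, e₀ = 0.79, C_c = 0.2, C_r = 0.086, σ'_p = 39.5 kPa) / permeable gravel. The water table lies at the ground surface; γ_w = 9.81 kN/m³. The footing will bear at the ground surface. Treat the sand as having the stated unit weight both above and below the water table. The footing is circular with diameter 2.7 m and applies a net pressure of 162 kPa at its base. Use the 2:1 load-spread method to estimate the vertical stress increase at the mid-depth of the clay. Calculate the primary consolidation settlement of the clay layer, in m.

S_c ≈ 0.111 m

Mid-depth of clay below the ground surface: z = 1.8 + 5.4/2 = 4.5 m.
Total vertical stress at mid-clay: σ_v = 18.3×1.8 + 16.4×2.7 = 77.22 kPa.
Pore pressure: u = 9.81×(4.5 − 0) = 44.145 kPa.
Initial effective stress: σ'_0 = σ_v − u = 77.22 − 44.145 = 33.075 kPa.
Stress increase at mid-clay by the 2:1 spreading method:
Δσ ≈ qD²/(D+z)² = 162×2.7²/(2.7+4.5)² = 22.781 kPa
Final effective stress: σ'_f = 33.075 + 22.781 = 55.856 kPa.
σ'_f = 55.856 > σ'_p = 39.5 kPa, so the stress path crosses the preconsolidation pressure — recompression up to σ'_p, then virgin compression beyond:
S_c = H/(1+e₀)·[C_r·log₁₀(σ'_p/σ'_0) + C_c·log₁₀(σ'_f/σ'_p)]
    = 5.4/1.79 × [0.086×log₁₀(39.5/33.075) + 0.2×log₁₀(55.856/39.5)]
    = 3.0168 × [0.0066304 + 0.030095] = 0.1108 m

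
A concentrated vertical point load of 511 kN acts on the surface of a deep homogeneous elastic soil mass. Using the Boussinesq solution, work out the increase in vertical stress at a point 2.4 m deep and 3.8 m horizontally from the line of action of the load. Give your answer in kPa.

Boussinesq vertical stress below a point load on an elastic half-space:
Δσ_z = 3P/(2πz²) · [1 + (r/z)²]^(−5/2)
r/z = 3.8/2.4 = 1.5833; [1+(r/z)²]^(−5/2) = 0.043419.
Δσ_z = 3×511/(2π×2.4²) × 0.043419 = 42.358 × 0.043419 = 1.839 kPa

Δσ_z ≈ 1.84 kPa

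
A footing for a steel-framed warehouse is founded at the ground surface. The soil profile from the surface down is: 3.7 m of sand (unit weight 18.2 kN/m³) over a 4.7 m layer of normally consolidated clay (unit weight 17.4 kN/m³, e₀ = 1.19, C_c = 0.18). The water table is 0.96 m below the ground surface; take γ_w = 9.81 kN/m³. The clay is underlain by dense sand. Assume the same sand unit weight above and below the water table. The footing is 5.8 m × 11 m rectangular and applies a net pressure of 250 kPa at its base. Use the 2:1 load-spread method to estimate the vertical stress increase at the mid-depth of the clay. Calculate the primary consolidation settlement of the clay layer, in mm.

S_c ≈ 144 mm

Mid-depth of clay below the ground surface: z = 3.7 + 4.7/2 = 6.05 m.
Total vertical stress at mid-clay: σ_v = 18.2×3.7 + 17.4×2.35 = 108.23 kPa.
Pore pressure: u = 9.81×(6.05 − 0.96) = 49.933 kPa.
Initial effective stress: σ'_0 = σ_v − u = 108.23 − 49.933 = 58.297 kPa.
Stress increase at mid-clay by the 2:1 spreading method:
Δσ = qBL/((B+z)(L+z)) = 250×5.8×11/((5.8+6.05)(11+6.05)) = 78.944 kPa
Final effective stress: σ'_f = σ'_0 + Δσ = 58.297 + 78.944 = 137.24 kPa.
Normally consolidated clay, so the full stress increment lies on the virgin compression line:
S_c = C_c·H/(1+e₀)·log₁₀(σ'_f/σ'_0) = 0.18×4.7/(1+1.19)×log₁₀(137.24/58.297)
    = 0.3863 × 0.37183 = 0.1436 m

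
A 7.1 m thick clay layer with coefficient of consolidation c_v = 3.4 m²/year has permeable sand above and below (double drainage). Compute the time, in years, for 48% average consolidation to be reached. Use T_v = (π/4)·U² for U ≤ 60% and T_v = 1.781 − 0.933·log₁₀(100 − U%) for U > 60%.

Drainage path length: H_d = H/2 = 3.55 m (double drainage).
U ≤ 60%: T_v = (π/4)·U² = (π/4)×0.48² = 0.18096.
t = T_v·H_d²/c_v = 0.18096×3.55²/3.4 = 0.6707 years.

t ≈ 0.671 years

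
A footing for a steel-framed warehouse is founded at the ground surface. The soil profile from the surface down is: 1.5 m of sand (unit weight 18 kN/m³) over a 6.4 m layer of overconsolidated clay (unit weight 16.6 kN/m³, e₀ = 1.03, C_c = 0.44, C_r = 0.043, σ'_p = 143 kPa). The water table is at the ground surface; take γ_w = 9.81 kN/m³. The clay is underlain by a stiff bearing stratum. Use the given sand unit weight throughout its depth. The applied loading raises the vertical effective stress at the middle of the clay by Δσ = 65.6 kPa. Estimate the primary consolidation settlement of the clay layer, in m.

Mid-depth of clay below the ground surface: z = 1.5 + 6.4/2 = 4.7 m.
Total vertical stress at mid-clay: σ_v = 18×1.5 + 16.6×3.2 = 80.12 kPa.
Pore pressure: u = 9.81×(4.7 − 0) = 46.107 kPa.
Initial effective stress: σ'_0 = σ_v − u = 80.12 − 46.107 = 34.013 kPa.
Final effective stress: σ'_f = 34.013 + 65.6 = 99.613 kPa.
σ'_f = 99.613 ≤ σ'_p = 143 kPa, so the clay remains overconsolidated and only the recompression index applies:
S_c = C_r·H/(1+e₀)·log₁₀(σ'_f/σ'_0) = 0.043×6.4/2.03×log₁₀(99.613/34.013)
    = 0.13557 × 0.46667 = 0.06326 m

S_c ≈ 0.0633 m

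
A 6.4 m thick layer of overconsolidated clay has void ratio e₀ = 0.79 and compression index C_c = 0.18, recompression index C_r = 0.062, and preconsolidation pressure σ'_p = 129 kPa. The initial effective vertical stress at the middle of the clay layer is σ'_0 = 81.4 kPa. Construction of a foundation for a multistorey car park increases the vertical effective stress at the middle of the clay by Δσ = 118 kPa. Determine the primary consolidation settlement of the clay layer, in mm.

Final effective stress: σ'_f = 81.4 + 118 = 199.4 kPa.
σ'_f = 199.4 > σ'_p = 129 kPa, so the stress path crosses the preconsolidation pressure — recompression up to σ'_p, then virgin compression beyond:
S_c = H/(1+e₀)·[C_r·log₁₀(σ'_p/σ'_0) + C_c·log₁₀(σ'_f/σ'_p)]
    = 6.4/1.79 × [0.062×log₁₀(129/81.4) + 0.18×log₁₀(199.4/129)]
    = 3.5754 × [0.012398 + 0.034044] = 0.166 m

S_c ≈ 166 mm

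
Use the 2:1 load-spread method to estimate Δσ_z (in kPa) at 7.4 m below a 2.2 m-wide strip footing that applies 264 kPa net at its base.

By the 2:1 method the load spreads at 1 horizontal : 2 vertical, so at depth z the loaded area has grown by z in each plan dimension:
Δσ = qB/(B+z) = 264×2.2/(2.2+7.4) = 60.5 kPa

Δσ_z ≈ 60.5 kPa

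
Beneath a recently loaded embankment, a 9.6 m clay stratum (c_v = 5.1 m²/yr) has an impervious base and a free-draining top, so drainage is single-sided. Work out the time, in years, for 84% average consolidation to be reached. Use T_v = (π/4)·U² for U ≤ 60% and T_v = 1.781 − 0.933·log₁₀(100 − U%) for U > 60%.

t ≈ 11.9 years

Drainage path length: H_d = H = 9.6 m (single drainage).
U > 60%: T_v = 1.781 − 0.933·log₁₀(100 − 84) = 0.65756.
t = T_v·H_d²/c_v = 0.65756×9.6²/5.1 = 11.88 years.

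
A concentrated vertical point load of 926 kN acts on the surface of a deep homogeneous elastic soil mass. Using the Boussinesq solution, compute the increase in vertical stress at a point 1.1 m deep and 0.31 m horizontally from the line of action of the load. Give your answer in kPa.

Δσ_z ≈ 302 kPa

Boussinesq vertical stress below a point load on an elastic half-space:
Δσ_z = 3P/(2πz²) · [1 + (r/z)²]^(−5/2)
r/z = 0.31/1.1 = 0.28182; [1+(r/z)²]^(−5/2) = 0.82608.
Δσ_z = 3×926/(2π×1.1²) × 0.82608 = 365.4 × 0.82608 = 301.8 kPa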